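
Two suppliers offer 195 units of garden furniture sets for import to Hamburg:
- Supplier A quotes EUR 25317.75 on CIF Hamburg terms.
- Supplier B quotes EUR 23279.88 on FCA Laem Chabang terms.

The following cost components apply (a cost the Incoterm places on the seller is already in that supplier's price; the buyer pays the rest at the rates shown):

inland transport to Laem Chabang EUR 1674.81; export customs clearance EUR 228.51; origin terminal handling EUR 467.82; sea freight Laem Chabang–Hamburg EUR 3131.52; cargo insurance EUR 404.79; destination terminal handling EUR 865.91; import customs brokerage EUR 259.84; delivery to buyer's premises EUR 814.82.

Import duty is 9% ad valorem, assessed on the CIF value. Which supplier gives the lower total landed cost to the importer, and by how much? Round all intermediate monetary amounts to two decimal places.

Supplier A is cheaper by EUR 2143.22

Supplier A (CIF):
The CIF price already equals the CIF value: 25317.75
Import duty = 25317.75 × 9% = 2278.60
Buyer bears (A): 865.91 + 259.84 + 814.82 = 1940.57
Landed cost (A) = invoice 25317.75 + 1940.57 + duty 2278.60 = 29536.92
Supplier B (FCA):
CIF value = FCA price + origin terminal + freight + insurance = 23279.88 + 467.82 + 3131.52 + 404.79 = 27284.01
Import duty = 27284.01 × 9% = 2455.56
Buyer bears (B): 467.82 + 3131.52 + 404.79 + 865.91 + 259.84 + 814.82 = 5944.70
Landed cost (B) = invoice 23279.88 + 5944.70 + duty 2455.56 = 31680.14
Difference = |29536.92 − 31680.14| = 2143.22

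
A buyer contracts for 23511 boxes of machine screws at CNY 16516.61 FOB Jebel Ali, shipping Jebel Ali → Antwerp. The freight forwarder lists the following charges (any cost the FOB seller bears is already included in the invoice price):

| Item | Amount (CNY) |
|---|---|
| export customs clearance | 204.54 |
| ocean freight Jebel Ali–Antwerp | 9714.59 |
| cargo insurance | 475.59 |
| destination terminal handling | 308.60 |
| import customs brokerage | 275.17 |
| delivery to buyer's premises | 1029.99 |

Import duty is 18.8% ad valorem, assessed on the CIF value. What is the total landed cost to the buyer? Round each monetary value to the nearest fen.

FOB: the seller bears costs until goods are on board at the origin port; the buyer bears freight, insurance and all costs thereafter.
Already in the invoice (seller's account under FOB): export clearance — exclude.
CIF value = FOB price + freight + insurance = 16516.61 + 9714.59 + 475.59 = 26706.79
Import duty = 26706.79 × 18.8% = 5020.88
Buyer bears: freight 9714.59 + insurance 475.59 + destination terminal 308.60 + brokerage 275.17 + delivery 1029.99 + duty 5020.88 = 16824.82
Landed cost = invoice 16516.61 + 16824.82 = 33341.43

Total landed cost: CNY 33341.43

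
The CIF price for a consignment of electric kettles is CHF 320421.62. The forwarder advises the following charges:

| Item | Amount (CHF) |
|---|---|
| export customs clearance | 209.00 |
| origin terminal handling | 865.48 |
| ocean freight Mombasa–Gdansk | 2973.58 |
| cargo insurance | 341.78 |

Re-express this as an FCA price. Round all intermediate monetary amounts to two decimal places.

FCA price: CHF 316240.78

Not relevant to the conversion: export clearance — on the seller under both CIF and FCA; already in the CIF price and stays in the FCA price.
From CIF to FCA, the seller no longer bears: origin terminal, freight, insurance.
FCA price = 320421.62 − 865.48 − 2973.58 − 341.78 = 316240.78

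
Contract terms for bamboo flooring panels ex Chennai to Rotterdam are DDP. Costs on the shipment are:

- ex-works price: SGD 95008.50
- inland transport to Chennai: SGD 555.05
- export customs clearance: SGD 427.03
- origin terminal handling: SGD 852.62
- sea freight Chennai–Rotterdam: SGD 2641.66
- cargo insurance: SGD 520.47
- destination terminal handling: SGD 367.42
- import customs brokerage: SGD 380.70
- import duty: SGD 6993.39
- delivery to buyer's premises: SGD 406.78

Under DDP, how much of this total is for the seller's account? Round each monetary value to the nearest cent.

Seller's account: SGD 108153.62

DDP: the seller bears all costs including import duty.
Seller's account: goods 95008.50 + inland to port 555.05 + export clearance 427.03 + origin terminal 852.62 + freight 2641.66 + insurance 520.47 + destination terminal 367.42 + brokerage 380.70 + duty 6993.39 + delivery 406.78 = 108153.62
Buyer's account: 0.00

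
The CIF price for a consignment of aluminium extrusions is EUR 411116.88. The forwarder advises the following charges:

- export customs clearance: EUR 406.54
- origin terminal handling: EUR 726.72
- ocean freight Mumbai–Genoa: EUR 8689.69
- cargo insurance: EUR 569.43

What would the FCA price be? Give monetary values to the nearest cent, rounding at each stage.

FCA price: EUR 401131.04

Not relevant to the conversion: export clearance — on the seller under both CIF and FCA; already in the CIF price and stays in the FCA price.
From CIF to FCA, the seller no longer bears: origin terminal, freight, insurance.
FCA price = 411116.88 − 726.72 − 8689.69 − 569.43 = 401131.04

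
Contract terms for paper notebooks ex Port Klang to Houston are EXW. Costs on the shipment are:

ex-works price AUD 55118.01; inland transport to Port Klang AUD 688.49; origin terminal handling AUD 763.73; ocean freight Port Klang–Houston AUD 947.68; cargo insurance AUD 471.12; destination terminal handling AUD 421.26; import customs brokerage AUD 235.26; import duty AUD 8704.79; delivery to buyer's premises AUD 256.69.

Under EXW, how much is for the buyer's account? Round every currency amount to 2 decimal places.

Buyer's account: AUD 12489.02

EXW: the seller makes goods available at their premises; the buyer bears all onward costs.
Seller's account: goods 55118.01 = 55118.01
Buyer's account: inland to port 688.49 + origin terminal 763.73 + freight 947.68 + insurance 471.12 + destination terminal 421.26 + brokerage 235.26 + duty 8704.79 + delivery 256.69 = 12489.02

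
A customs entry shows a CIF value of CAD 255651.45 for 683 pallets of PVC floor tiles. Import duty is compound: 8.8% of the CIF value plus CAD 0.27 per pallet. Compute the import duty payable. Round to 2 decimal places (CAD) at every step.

Import duty: CAD 22681.74

Ad valorem component: 255651.45 × 8.8% = 22497.33
Specific component: 683 × 0.27 = 184.41
Import duty = 22497.33 + 184.41 = 22681.74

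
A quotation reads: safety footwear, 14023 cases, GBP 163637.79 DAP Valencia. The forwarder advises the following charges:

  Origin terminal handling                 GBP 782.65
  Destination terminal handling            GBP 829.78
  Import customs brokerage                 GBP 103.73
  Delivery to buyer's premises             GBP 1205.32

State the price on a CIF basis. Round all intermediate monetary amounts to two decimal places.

CIF price: GBP 161602.69

Not relevant to the conversion: origin terminal — on the seller under both DAP and CIF; already in the DAP price and stays in the CIF price. brokerage — on the buyer under both terms; not part of either seller's price.
From DAP to CIF, the seller no longer bears: destination terminal, delivery.
CIF price = 163637.79 − 829.78 − 1205.32 = 161602.69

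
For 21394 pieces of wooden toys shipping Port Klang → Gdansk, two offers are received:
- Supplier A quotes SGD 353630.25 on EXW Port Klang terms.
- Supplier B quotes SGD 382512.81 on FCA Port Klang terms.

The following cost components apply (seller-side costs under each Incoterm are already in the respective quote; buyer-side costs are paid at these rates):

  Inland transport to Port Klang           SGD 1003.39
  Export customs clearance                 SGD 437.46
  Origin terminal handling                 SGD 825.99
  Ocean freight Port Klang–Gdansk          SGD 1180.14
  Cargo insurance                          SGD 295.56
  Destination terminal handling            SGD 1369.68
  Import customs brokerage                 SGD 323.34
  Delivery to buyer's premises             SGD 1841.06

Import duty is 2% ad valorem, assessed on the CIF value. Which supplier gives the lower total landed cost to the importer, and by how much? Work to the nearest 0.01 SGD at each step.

Supplier A (EXW):
CIF value = EXW price + inland to port + export clearance + origin terminal + freight + insurance = 353630.25 + 1003.39 + 437.46 + 825.99 + 1180.14 + 295.56 = 357372.79
Import duty = 357372.79 × 2% = 7147.46
Buyer bears (A): 1003.39 + 437.46 + 825.99 + 1180.14 + 295.56 + 1369.68 + 323.34 + 1841.06 = 7276.62
Landed cost (A) = invoice 353630.25 + 7276.62 + duty 7147.46 = 368054.33
Supplier B (FCA):
CIF value = FCA price + origin terminal + freight + insurance = 382512.81 + 825.99 + 1180.14 + 295.56 = 384814.50
Import duty = 384814.50 × 2% = 7696.29
Buyer bears (B): 825.99 + 1180.14 + 295.56 + 1369.68 + 323.34 + 1841.06 = 5835.77
Landed cost (B) = invoice 382512.81 + 5835.77 + duty 7696.29 = 396044.87
Difference = |368054.33 − 396044.87| = 27990.54

Supplier A is cheaper by SGD 27990.54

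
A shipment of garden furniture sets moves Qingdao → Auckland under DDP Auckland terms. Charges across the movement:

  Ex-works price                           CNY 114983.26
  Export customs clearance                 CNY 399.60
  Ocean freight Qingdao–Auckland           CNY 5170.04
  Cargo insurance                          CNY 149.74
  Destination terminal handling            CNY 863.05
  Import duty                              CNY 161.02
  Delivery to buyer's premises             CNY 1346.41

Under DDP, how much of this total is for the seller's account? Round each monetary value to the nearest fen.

Seller's account: CNY 123073.12

DDP: the seller bears all costs including import duty.
Seller's account: goods 114983.26 + export clearance 399.60 + freight 5170.04 + insurance 149.74 + destination terminal 863.05 + duty 161.02 + delivery 1346.41 = 123073.12
Buyer's account: 0.00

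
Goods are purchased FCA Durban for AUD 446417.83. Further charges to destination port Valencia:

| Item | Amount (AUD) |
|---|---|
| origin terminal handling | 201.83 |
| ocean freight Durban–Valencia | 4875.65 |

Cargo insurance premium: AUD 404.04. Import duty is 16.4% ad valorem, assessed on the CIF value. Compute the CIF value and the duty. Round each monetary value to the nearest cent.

CIF = FCA price + pre-shipment costs + freight + insurance
CIF = 446417.83 + 201.83 + 4875.65 + 404.04 = 451899.35
Import duty = 451899.35 × 16.4% = 74111.49

CIF value: AUD 451899.35; import duty: AUD 74111.49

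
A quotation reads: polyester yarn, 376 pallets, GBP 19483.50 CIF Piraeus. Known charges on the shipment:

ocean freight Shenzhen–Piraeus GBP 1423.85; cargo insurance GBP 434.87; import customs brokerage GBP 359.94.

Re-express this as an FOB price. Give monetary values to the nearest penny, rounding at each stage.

FOB price: GBP 17624.78

Not relevant to the conversion: brokerage — on the buyer under both terms; not part of either seller's price.
From CIF to FOB, the seller no longer bears: freight, insurance.
FOB price = 19483.50 − 1423.85 − 434.87 = 17624.78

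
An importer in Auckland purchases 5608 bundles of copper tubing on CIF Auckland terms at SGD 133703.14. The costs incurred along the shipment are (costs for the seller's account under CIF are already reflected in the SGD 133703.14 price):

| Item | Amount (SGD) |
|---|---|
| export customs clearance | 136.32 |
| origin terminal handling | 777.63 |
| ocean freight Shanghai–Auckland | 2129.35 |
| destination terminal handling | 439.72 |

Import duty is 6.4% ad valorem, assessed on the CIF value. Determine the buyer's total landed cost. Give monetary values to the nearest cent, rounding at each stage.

Total landed cost: SGD 142699.86

CIF: the seller pays costs through ocean freight and marine insurance to the destination port.
Already in the invoice (seller's account under CIF): export clearance, origin terminal, freight — exclude.
The CIF price already equals the CIF value: 133703.14
Import duty = 133703.14 × 6.4% = 8557.00
Buyer bears: destination terminal 439.72 + duty 8557.00 = 8996.72
Landed cost = invoice 133703.14 + 8996.72 = 142699.86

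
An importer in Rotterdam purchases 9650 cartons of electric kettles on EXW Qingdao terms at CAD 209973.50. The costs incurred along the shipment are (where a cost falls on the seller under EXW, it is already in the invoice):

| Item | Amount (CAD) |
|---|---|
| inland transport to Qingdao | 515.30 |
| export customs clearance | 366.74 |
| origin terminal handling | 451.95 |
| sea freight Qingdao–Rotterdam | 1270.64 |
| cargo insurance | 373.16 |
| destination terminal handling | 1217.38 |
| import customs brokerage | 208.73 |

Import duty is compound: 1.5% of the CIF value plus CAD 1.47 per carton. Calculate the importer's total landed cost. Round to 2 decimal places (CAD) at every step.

EXW: the seller makes goods available at their premises; the buyer bears all onward costs.
CIF value = EXW price + inland to port + export clearance + origin terminal + freight + insurance = 209973.50 + 515.30 + 366.74 + 451.95 + 1270.64 + 373.16 = 212951.29
Ad valorem component: 212951.29 × 1.5% = 3194.27
Specific component: 9650 × 1.47 = 14185.50
Import duty = 3194.27 + 14185.50 = 17379.77
Buyer bears: inland to port 515.30 + export clearance 366.74 + origin terminal 451.95 + freight 1270.64 + insurance 373.16 + destination terminal 1217.38 + brokerage 208.73 + duty 17379.77 = 21783.67
Landed cost = invoice 209973.50 + 21783.67 = 231757.17

Total landed cost: CAD 231757.17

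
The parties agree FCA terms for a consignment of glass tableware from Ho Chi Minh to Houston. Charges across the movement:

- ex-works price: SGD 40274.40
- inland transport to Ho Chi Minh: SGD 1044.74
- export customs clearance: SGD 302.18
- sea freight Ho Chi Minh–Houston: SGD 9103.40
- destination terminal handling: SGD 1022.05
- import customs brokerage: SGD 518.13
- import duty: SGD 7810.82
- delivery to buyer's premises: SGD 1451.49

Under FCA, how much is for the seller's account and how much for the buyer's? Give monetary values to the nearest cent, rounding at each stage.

FCA: the seller delivers export-cleared goods to the carrier; the buyer bears costs from that point.
Seller's account: goods 40274.40 + inland to port 1044.74 + export clearance 302.18 = 41621.32
Buyer's account: freight 9103.40 + destination terminal 1022.05 + brokerage 518.13 + duty 7810.82 + delivery 1451.49 = 19905.89

Seller: SGD 41621.32; buyer: SGD 19905.89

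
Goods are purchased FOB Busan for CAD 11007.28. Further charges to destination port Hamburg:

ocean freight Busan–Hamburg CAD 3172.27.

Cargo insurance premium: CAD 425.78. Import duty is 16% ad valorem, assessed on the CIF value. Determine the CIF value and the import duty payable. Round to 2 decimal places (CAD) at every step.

CIF value: CAD 14605.33; import duty: CAD 2336.85

CIF = FOB price + freight + insurance
CIF = 11007.28 + 3172.27 + 425.78 = 14605.33
Import duty = 14605.33 × 16% = 2336.85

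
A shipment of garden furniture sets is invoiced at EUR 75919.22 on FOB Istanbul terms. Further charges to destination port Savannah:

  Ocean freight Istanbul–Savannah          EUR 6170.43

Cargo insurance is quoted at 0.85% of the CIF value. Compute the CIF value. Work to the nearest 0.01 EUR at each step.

CIF value: EUR 82793.39

Let C be the CIF value. C = FOB price + freight + 0.85% × C
C − 0.85% × C = 75919.22 + 6170.43
0.9915 × C = 82089.65
C = 82089.65 / 0.9915 = 82793.39
Insurance premium = 0.85% × 82793.39 = 703.74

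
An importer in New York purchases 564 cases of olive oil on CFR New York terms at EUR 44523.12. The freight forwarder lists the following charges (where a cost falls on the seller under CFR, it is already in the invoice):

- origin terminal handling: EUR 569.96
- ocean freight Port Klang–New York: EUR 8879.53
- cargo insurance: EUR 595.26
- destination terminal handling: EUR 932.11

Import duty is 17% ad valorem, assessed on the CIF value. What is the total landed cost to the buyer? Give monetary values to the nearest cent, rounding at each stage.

CFR: the seller pays costs through ocean freight to the destination port, but not insurance.
Already in the invoice (seller's account under CFR): origin terminal, freight — exclude.
CIF value = CFR price + insurance = 44523.12 + 595.26 = 45118.38
Import duty = 45118.38 × 17% = 7670.12
Buyer bears: insurance 595.26 + destination terminal 932.11 + duty 7670.12 = 9197.49
Landed cost = invoice 44523.12 + 9197.49 = 53720.61

Total landed cost: EUR 53720.61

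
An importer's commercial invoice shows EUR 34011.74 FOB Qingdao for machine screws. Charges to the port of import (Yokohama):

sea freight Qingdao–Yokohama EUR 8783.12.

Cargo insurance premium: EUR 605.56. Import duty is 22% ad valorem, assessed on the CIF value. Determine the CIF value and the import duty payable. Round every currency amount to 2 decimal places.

CIF = FOB price + freight + insurance
CIF = 34011.74 + 8783.12 + 605.56 = 43400.42
Import duty = 43400.42 × 22% = 9548.09

CIF value: EUR 43400.42; import duty: EUR 9548.09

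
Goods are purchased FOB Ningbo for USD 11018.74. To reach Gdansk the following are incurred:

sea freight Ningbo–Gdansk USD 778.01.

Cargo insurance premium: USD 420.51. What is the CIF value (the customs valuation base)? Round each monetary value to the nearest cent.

CIF = FOB price + freight + insurance
CIF = 11018.74 + 778.01 + 420.51 = 12217.26

CIF value: USD 12217.26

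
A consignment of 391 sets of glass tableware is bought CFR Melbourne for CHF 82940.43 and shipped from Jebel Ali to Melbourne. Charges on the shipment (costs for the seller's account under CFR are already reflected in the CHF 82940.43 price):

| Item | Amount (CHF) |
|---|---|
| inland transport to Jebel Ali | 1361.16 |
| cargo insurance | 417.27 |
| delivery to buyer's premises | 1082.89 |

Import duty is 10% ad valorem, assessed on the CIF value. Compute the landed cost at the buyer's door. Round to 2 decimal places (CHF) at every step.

Total landed cost: CHF 92776.36

CFR: the seller pays costs through ocean freight to the destination port, but not insurance.
Already in the invoice (seller's account under CFR): inland to port — exclude.
CIF value = CFR price + insurance = 82940.43 + 417.27 = 83357.70
Import duty = 83357.70 × 10% = 8335.77
Buyer bears: insurance 417.27 + delivery 1082.89 + duty 8335.77 = 9835.93
Landed cost = invoice 82940.43 + 9835.93 = 92776.36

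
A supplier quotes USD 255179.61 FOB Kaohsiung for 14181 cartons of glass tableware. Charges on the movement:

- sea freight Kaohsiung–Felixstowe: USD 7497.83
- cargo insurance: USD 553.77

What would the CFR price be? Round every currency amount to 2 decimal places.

Not relevant to the conversion: insurance — on the buyer under both terms; not part of either seller's price.
From FOB to CFR, the seller additionally bears: freight.
CFR price = 255179.61 + 7497.83 = 262677.44

CFR price: USD 262677.44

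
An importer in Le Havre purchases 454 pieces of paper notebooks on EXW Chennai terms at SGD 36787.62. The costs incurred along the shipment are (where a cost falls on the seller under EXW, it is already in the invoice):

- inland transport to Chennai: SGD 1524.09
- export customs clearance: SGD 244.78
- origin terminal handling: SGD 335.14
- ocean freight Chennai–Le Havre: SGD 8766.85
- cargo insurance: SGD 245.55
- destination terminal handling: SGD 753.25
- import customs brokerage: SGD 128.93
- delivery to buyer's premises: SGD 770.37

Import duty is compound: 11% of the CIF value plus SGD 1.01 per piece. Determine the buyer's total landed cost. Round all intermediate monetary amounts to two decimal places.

Total landed cost: SGD 55284.56

EXW: the seller makes goods available at their premises; the buyer bears all onward costs.
CIF value = EXW price + inland to port + export clearance + origin terminal + freight + insurance = 36787.62 + 1524.09 + 244.78 + 335.14 + 8766.85 + 245.55 = 47904.03
Ad valorem component: 47904.03 × 11% = 5269.44
Specific component: 454 × 1.01 = 458.54
Import duty = 5269.44 + 458.54 = 5727.98
Buyer bears: inland to port 1524.09 + export clearance 244.78 + origin terminal 335.14 + freight 8766.85 + insurance 245.55 + destination terminal 753.25 + brokerage 128.93 + delivery 770.37 + duty 5727.98 = 18496.94
Landed cost = invoice 36787.62 + 18496.94 = 55284.56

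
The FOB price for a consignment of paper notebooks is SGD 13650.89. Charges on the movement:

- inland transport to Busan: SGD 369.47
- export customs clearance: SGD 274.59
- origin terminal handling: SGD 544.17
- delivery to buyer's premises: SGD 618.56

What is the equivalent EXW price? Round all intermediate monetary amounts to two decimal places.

Not relevant to the conversion: delivery — on the buyer under both terms; not part of either seller's price.
From FOB to EXW, the seller no longer bears: inland to port, export clearance, origin terminal.
EXW price = 13650.89 − 369.47 − 274.59 − 544.17 = 12462.66

EXW price: SGD 12462.66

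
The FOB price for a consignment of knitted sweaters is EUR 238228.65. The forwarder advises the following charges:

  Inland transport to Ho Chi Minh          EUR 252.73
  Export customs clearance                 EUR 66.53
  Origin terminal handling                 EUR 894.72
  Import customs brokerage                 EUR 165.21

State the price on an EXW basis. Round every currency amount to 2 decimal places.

EXW price: EUR 237014.67

Not relevant to the conversion: brokerage — on the buyer under both terms; not part of either seller's price.
From FOB to EXW, the seller no longer bears: inland to port, export clearance, origin terminal.
EXW price = 238228.65 − 252.73 − 66.53 − 894.72 = 237014.67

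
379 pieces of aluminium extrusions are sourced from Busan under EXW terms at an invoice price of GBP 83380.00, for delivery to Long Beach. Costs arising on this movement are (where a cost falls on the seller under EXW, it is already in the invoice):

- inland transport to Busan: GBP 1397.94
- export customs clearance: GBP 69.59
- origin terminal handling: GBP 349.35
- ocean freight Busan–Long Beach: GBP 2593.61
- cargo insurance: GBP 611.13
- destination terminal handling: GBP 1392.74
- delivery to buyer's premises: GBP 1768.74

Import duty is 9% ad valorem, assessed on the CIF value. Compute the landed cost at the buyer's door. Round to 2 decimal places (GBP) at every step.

Total landed cost: GBP 99519.25

EXW: the seller makes goods available at their premises; the buyer bears all onward costs.
CIF value = EXW price + inland to port + export clearance + origin terminal + freight + insurance = 83380.00 + 1397.94 + 69.59 + 349.35 + 2593.61 + 611.13 = 88401.62
Import duty = 88401.62 × 9% = 7956.15
Buyer bears: inland to port 1397.94 + export clearance 69.59 + origin terminal 349.35 + freight 2593.61 + insurance 611.13 + destination terminal 1392.74 + delivery 1768.74 + duty 7956.15 = 16139.25
Landed cost = invoice 83380.00 + 16139.25 = 99519.25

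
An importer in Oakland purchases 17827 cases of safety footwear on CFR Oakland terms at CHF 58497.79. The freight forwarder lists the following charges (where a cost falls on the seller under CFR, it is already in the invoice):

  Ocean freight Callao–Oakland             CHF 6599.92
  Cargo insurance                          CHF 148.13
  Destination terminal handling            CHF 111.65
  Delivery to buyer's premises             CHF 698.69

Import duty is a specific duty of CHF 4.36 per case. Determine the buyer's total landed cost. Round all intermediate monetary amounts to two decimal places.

CFR: the seller pays costs through ocean freight to the destination port, but not insurance.
Already in the invoice (seller's account under CFR): freight — exclude.
CIF value = CFR price + insurance = 58497.79 + 148.13 = 58645.92
Import duty = 17827 × 4.36 = 77725.72
Buyer bears: insurance 148.13 + destination terminal 111.65 + delivery 698.69 + duty 77725.72 = 78684.19
Landed cost = invoice 58497.79 + 78684.19 = 137181.98

Total landed cost: CHF 137181.98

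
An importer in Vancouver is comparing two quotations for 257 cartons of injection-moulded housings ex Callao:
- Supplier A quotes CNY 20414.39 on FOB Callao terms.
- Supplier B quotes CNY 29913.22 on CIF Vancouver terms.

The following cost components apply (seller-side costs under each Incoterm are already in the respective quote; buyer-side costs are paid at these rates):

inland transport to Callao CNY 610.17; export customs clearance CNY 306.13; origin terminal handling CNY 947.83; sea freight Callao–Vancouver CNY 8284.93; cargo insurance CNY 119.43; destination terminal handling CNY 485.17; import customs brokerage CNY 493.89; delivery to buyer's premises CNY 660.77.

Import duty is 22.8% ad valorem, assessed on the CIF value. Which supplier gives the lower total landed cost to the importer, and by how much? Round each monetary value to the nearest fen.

Supplier A is cheaper by CNY 1344.00

Supplier A (FOB):
CIF value = FOB price + freight + insurance = 20414.39 + 8284.93 + 119.43 = 28818.75
Import duty = 28818.75 × 22.8% = 6570.68
Buyer bears (A): 8284.93 + 119.43 + 485.17 + 493.89 + 660.77 = 10044.19
Landed cost (A) = invoice 20414.39 + 10044.19 + duty 6570.68 = 37029.26
Supplier B (CIF):
The CIF price already equals the CIF value: 29913.22
Import duty = 29913.22 × 22.8% = 6820.21
Buyer bears (B): 485.17 + 493.89 + 660.77 = 1639.83
Landed cost (B) = invoice 29913.22 + 1639.83 + duty 6820.21 = 38373.26
Difference = |37029.26 − 38373.26| = 1344.00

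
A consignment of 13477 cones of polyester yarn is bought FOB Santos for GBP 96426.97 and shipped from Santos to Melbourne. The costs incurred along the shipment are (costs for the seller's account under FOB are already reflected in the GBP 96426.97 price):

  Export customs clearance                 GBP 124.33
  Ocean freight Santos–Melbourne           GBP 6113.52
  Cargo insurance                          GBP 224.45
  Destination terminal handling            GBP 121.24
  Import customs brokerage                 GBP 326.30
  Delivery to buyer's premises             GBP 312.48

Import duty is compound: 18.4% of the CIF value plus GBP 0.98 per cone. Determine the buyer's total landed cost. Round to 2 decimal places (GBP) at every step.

FOB: the seller bears costs until goods are on board at the origin port; the buyer bears freight, insurance and all costs thereafter.
Already in the invoice (seller's account under FOB): export clearance — exclude.
CIF value = FOB price + freight + insurance = 96426.97 + 6113.52 + 224.45 = 102764.94
Ad valorem component: 102764.94 × 18.4% = 18908.75
Specific component: 13477 × 0.98 = 13207.46
Import duty = 18908.75 + 13207.46 = 32116.21
Buyer bears: freight 6113.52 + insurance 224.45 + destination terminal 121.24 + brokerage 326.30 + delivery 312.48 + duty 32116.21 = 39214.20
Landed cost = invoice 96426.97 + 39214.20 = 135641.17

Total landed cost: GBP 135641.17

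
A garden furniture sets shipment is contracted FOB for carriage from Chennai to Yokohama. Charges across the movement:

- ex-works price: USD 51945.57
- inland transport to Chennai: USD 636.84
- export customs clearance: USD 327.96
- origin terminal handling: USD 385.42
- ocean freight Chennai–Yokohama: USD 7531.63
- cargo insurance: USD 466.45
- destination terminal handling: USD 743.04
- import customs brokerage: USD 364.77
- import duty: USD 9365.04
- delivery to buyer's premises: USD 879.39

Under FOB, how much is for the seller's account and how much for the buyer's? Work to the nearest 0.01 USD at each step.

Seller: USD 53295.79; buyer: USD 19350.32

FOB: the seller bears costs until goods are on board at the origin port; the buyer bears freight, insurance and all costs thereafter.
Seller's account: goods 51945.57 + inland to port 636.84 + export clearance 327.96 + origin terminal 385.42 = 53295.79
Buyer's account: freight 7531.63 + insurance 466.45 + destination terminal 743.04 + brokerage 364.77 + duty 9365.04 + delivery 879.39 = 19350.32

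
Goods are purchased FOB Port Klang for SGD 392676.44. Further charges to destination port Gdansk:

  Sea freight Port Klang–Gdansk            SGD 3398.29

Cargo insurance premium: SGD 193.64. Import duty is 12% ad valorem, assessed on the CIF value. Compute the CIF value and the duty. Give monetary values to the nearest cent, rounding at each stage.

CIF = FOB price + freight + insurance
CIF = 392676.44 + 3398.29 + 193.64 = 396268.37
Import duty = 396268.37 × 12% = 47552.20

CIF value: SGD 396268.37; import duty: SGD 47552.20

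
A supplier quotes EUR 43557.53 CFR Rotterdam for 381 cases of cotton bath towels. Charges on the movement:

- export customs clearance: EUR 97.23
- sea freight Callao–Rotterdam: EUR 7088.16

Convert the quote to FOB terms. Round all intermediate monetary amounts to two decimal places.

FOB price: EUR 36469.37

Not relevant to the conversion: export clearance — on the seller under both CFR and FOB; already in the CFR price and stays in the FOB price.
From CFR to FOB, the seller no longer bears: freight.
FOB price = 43557.53 − 7088.16 = 36469.37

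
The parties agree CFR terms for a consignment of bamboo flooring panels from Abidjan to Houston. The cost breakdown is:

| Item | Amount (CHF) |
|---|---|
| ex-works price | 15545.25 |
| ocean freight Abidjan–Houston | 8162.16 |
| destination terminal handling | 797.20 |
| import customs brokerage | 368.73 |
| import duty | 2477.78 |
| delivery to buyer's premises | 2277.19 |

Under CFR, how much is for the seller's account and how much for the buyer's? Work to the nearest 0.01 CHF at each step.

CFR: the seller pays costs through ocean freight to the destination port, but not insurance.
Seller's account: goods 15545.25 + freight 8162.16 = 23707.41
Buyer's account: destination terminal 797.20 + brokerage 368.73 + duty 2477.78 + delivery 2277.19 = 5920.90

Seller: CHF 23707.41; buyer: CHF 5920.90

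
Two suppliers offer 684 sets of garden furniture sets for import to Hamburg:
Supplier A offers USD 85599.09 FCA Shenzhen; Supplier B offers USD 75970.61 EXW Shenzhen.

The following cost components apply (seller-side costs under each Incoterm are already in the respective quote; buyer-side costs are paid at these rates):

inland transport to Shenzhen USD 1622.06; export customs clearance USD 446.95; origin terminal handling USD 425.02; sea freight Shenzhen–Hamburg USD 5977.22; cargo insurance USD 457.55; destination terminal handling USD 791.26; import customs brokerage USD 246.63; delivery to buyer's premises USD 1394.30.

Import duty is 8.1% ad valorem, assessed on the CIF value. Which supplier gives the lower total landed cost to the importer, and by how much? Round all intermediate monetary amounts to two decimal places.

Supplier A (FCA):
CIF value = FCA price + origin terminal + freight + insurance = 85599.09 + 425.02 + 5977.22 + 457.55 = 92458.88
Import duty = 92458.88 × 8.1% = 7489.17
Buyer bears (A): 425.02 + 5977.22 + 457.55 + 791.26 + 246.63 + 1394.30 = 9291.98
Landed cost (A) = invoice 85599.09 + 9291.98 + duty 7489.17 = 102380.24
Supplier B (EXW):
CIF value = EXW price + inland to port + export clearance + origin terminal + freight + insurance = 75970.61 + 1622.06 + 446.95 + 425.02 + 5977.22 + 457.55 = 84899.41
Import duty = 84899.41 × 8.1% = 6876.85
Buyer bears (B): 1622.06 + 446.95 + 425.02 + 5977.22 + 457.55 + 791.26 + 246.63 + 1394.30 = 11360.99
Landed cost (B) = invoice 75970.61 + 11360.99 + duty 6876.85 = 94208.45
Difference = |102380.24 − 94208.45| = 8171.79

Supplier B is cheaper by USD 8171.79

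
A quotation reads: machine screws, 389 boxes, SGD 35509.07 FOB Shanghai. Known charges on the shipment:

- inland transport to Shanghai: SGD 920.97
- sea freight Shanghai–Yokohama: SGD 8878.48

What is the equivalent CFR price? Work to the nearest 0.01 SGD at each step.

Not relevant to the conversion: inland to port — on the seller under both FOB and CFR; already in the FOB price and stays in the CFR price.
From FOB to CFR, the seller additionally bears: freight.
CFR price = 35509.07 + 8878.48 = 44387.55

CFR price: SGD 44387.55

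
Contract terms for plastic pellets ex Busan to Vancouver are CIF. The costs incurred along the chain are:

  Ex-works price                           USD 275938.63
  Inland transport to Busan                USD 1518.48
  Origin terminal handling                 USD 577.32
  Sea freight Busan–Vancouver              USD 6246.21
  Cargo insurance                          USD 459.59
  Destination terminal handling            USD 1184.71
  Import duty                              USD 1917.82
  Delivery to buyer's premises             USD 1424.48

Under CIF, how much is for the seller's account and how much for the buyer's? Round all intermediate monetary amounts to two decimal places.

Seller: USD 284740.23; buyer: USD 4527.01

CIF: the seller pays costs through ocean freight and marine insurance to the destination port.
Seller's account: goods 275938.63 + inland to port 1518.48 + origin terminal 577.32 + freight 6246.21 + insurance 459.59 = 284740.23
Buyer's account: destination terminal 1184.71 + duty 1917.82 + delivery 1424.48 = 4527.01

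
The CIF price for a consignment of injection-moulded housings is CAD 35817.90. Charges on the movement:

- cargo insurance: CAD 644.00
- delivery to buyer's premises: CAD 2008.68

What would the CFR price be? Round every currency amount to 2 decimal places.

CFR price: CAD 35173.90

Not relevant to the conversion: delivery — on the buyer under both terms; not part of either seller's price.
From CIF to CFR, the seller no longer bears: insurance.
CFR price = 35817.90 − 644.00 = 35173.90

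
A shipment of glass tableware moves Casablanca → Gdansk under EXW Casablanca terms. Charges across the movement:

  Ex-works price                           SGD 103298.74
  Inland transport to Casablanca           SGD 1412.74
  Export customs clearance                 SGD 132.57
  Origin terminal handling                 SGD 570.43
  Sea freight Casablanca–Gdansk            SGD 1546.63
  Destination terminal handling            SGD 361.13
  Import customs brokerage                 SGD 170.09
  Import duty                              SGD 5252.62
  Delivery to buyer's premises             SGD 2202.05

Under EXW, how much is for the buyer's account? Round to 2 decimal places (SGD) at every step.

Buyer's account: SGD 11648.26

EXW: the seller makes goods available at their premises; the buyer bears all onward costs.
Seller's account: goods 103298.74 = 103298.74
Buyer's account: inland to port 1412.74 + export clearance 132.57 + origin terminal 570.43 + freight 1546.63 + destination terminal 361.13 + brokerage 170.09 + duty 5252.62 + delivery 2202.05 = 11648.26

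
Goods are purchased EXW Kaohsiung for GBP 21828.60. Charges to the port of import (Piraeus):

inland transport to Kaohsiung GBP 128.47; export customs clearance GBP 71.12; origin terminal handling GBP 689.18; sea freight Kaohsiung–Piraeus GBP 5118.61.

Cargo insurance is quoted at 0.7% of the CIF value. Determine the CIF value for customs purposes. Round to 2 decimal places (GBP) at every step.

CIF value: GBP 28032.21

Let C be the CIF value. C = EXW price + pre-shipment costs + freight + 0.7% × C
C − 0.7% × C = 21828.60 + 128.47 + 71.12 + 689.18 + 5118.61
0.993 × C = 27835.98
C = 27835.98 / 0.993 = 28032.21
Insurance premium = 0.7% × 28032.21 = 196.23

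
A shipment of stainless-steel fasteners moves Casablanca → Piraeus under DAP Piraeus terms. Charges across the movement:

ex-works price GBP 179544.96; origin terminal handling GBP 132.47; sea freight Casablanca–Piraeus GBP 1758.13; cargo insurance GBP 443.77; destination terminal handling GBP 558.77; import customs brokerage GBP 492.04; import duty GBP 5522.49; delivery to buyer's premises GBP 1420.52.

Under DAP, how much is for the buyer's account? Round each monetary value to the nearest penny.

Buyer's account: GBP 6014.53

DAP: the seller bears all costs to the named destination except import duty and clearance.
Seller's account: goods 179544.96 + origin terminal 132.47 + freight 1758.13 + insurance 443.77 + destination terminal 558.77 + delivery 1420.52 = 183858.62
Buyer's account: brokerage 492.04 + duty 5522.49 = 6014.53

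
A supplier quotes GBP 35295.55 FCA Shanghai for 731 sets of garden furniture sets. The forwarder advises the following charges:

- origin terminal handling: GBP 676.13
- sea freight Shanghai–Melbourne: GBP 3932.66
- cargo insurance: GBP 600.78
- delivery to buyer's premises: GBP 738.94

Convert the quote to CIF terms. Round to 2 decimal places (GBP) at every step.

Not relevant to the conversion: delivery — on the buyer under both terms; not part of either seller's price.
From FCA to CIF, the seller additionally bears: origin terminal, freight, insurance.
CIF price = 35295.55 + 676.13 + 3932.66 + 600.78 = 40505.12

CIF price: GBP 40505.12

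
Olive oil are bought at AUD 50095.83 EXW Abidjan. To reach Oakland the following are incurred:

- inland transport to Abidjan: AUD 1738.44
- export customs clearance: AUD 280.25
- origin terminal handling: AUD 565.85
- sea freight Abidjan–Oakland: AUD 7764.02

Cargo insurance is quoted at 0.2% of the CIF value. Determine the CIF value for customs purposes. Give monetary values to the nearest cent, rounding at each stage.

Let C be the CIF value. C = EXW price + pre-shipment costs + freight + 0.2% × C
C − 0.2% × C = 50095.83 + 1738.44 + 280.25 + 565.85 + 7764.02
0.998 × C = 60444.39
C = 60444.39 / 0.998 = 60565.52
Insurance premium = 0.2% × 60565.52 = 121.13

CIF value: AUD 60565.52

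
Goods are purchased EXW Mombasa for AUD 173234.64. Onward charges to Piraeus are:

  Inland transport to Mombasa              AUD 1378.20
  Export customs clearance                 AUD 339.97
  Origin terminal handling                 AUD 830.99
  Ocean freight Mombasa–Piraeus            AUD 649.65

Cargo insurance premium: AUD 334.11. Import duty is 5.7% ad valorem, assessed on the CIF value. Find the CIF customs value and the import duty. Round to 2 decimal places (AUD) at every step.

CIF value: AUD 176767.56; import duty: AUD 10075.75

CIF = EXW price + pre-shipment costs + freight + insurance
CIF = 173234.64 + 1378.20 + 339.97 + 830.99 + 649.65 + 334.11 = 176767.56
Import duty = 176767.56 × 5.7% = 10075.75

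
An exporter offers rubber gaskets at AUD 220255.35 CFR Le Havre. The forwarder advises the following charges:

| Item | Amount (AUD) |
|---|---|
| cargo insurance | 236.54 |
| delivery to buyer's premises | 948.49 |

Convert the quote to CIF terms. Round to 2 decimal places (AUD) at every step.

CIF price: AUD 220491.89

Not relevant to the conversion: delivery — on the buyer under both terms; not part of either seller's price.
From CFR to CIF, the seller additionally bears: insurance.
CIF price = 220255.35 + 236.54 = 220491.89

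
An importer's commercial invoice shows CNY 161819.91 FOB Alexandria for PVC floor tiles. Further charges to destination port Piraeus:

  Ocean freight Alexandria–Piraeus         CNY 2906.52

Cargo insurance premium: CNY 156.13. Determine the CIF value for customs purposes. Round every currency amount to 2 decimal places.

CIF = FOB price + freight + insurance
CIF = 161819.91 + 2906.52 + 156.13 = 164882.56

CIF value: CNY 164882.56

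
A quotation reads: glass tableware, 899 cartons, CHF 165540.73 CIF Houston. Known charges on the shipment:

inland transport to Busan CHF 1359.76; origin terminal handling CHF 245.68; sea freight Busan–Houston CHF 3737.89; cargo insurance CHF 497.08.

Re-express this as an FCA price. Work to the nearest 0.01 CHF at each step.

Not relevant to the conversion: inland to port — on the seller under both CIF and FCA; already in the CIF price and stays in the FCA price.
From CIF to FCA, the seller no longer bears: origin terminal, freight, insurance.
FCA price = 165540.73 − 245.68 − 3737.89 − 497.08 = 161060.08

FCA price: CHF 161060.08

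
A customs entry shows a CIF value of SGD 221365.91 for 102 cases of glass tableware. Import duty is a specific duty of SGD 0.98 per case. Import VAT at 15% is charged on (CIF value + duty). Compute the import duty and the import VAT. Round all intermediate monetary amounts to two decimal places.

Import duty = 102 × 0.98 = 99.96
VAT base = CIF + duty = 221365.91 + 99.96 = 221465.87
Import VAT = 221465.87 × 15% = 33219.88

Import duty: SGD 99.96; import VAT: SGD 33219.88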